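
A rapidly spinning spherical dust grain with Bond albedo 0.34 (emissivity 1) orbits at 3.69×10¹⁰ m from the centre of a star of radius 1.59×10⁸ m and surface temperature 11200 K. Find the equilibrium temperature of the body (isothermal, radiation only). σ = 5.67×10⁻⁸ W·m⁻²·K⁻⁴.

T ≈ 469 K

The star's surface emits σT_*⁴; at distance d the flux is S = σT_*⁴(R_*/d)².
S = 5.67×10⁻⁸·(11200)⁴·(1.59×10⁸/3.69×10¹⁰)² = 16570 W/m².
For an isothermal sphere T⁴ = (1−a)S/(4σ) = 4.821×10¹⁰ K⁴.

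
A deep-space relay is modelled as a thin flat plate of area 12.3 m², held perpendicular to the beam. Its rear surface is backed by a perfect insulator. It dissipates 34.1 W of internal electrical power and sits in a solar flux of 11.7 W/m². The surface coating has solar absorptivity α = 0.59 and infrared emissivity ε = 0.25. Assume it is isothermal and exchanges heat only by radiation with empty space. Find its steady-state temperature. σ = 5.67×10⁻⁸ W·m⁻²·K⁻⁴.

T ≈ 162 K

At steady state, absorbed solar power + internal power = radiated power.
Absorbed: α·S·A_cross = 0.59·11.7·12.30 = 84.91 W (cross-section A).
Total input = 84.91 + 34.1 = 119.0 W.
Radiated: εσ·A_surf·T⁴ with A_surf = A = 12.30 m².
T⁴ = 119.0/(0.25·5.67×10⁻⁸·12.30) = 6.826×10⁸ K⁴.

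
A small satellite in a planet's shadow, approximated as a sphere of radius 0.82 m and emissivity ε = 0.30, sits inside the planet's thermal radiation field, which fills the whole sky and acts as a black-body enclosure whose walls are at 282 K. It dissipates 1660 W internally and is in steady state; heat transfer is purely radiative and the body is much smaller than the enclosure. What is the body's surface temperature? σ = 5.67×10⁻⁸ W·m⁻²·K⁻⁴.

For a small grey body in a large enclosure, net radiated power = εσA(T⁴ − T_w⁴).
Steady state: P = εσA(T⁴ − T_w⁴) with A = 4πr² = 8.450 m².
T⁴ = P/(εσA) + T_w⁴ = 1660/(0.30·5.67×10⁻⁸·8.450) + (282)⁴
    = 1.155×10¹⁰ + 6.324×10⁹ = 1.787×10¹⁰ K⁴.

T ≈ 366 K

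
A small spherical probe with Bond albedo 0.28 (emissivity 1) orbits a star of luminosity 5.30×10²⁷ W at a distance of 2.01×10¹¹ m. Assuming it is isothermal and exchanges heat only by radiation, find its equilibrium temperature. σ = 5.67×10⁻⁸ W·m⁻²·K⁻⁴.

T ≈ 427 K

First find the stellar flux at distance d: S = L/(4πd²) = 5.30×10²⁷/(4π·(2.01×10¹¹)²) = 10440 W/m².
For an isothermal sphere, absorbed (1−a)S·πr² = emitted σ·4πr²·T⁴, so T⁴ = (1−a)S/(4σ).
T⁴ = 0.720·10440/(4·5.67×10⁻⁸) = 3.314×10¹⁰ K⁴.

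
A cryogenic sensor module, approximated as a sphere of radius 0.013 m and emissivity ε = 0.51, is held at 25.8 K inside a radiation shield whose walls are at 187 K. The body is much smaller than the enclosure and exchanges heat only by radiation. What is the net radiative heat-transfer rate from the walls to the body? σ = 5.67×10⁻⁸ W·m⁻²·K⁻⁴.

P_net ≈ 0.0751 W

For a small grey body in a large enclosure: P_net = εσA(T_body⁴ − T_wall⁴).
A = 4πr² = 0.002124 m²; T_body⁴ − T_wall⁴ = 4.431×10⁵ − 1.223×10⁹ = -1.222×10⁹ K⁴.
|P_net| = 0.51·5.67×10⁻⁸·0.002124·1.222×10⁹.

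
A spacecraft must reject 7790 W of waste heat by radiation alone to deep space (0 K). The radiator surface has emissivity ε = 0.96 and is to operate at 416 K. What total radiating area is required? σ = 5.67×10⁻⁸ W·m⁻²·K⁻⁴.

A ≈ 4.78 m²

P = εσA T⁴ ⇒ A = P/(εσT⁴).
T⁴ = 2.995×10¹⁰ K⁴.
A = 7790/(0.96 × 5.67×10⁻⁸ × 2.995×10¹⁰).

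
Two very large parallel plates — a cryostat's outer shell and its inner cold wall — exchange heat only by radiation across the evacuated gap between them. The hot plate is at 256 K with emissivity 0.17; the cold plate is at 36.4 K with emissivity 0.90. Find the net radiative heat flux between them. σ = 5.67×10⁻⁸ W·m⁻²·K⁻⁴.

For two infinite grey parallel plates, q = σ(T₁⁴ − T₂⁴)/(1/ε₁ + 1/ε₂ − 1).
T₁⁴ − T₂⁴ = 4.295×10⁹ − 1.756×10⁶ = 4.293×10⁹ K⁴.
1/ε₁ + 1/ε₂ − 1 = 5.882 + 1.111 − 1 = 5.993.
q = 5.67×10⁻⁸ × 4.293×10⁹ / 5.993.

q ≈ 40.6 W/m²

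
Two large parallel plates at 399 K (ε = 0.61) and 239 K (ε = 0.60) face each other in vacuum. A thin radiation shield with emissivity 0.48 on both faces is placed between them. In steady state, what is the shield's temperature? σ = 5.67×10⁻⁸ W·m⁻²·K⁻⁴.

T_s ≈ 346 K

In steady state the net flux on the hot side equals that on the cold side.
σ(T₁⁴−T_s⁴)/D₁ = σ(T_s⁴−T₂⁴)/D₂, with D₁ = 1/ε₁+1/ε_s−1 = 2.723, D₂ = 1/ε_s+1/ε₂−1 = 2.750.
Solve for T_s⁴: T_s⁴ = (D₂·T₁⁴ + D₁·T₂⁴)/(D₁+D₂) = 1.436×10¹⁰ K⁴.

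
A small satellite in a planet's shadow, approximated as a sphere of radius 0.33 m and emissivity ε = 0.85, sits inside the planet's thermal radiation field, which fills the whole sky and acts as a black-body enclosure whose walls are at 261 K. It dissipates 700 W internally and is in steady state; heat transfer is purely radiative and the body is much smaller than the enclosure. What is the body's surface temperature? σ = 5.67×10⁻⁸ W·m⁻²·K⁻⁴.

T ≈ 351 K

For a small grey body in a large enclosure, net radiated power = εσA(T⁴ − T_w⁴).
Steady state: P = εσA(T⁴ − T_w⁴) with A = 4πr² = 1.368 m².
T⁴ = P/(εσA) + T_w⁴ = 700/(0.85·5.67×10⁻⁸·1.368) + (261)⁴
    = 1.061×10¹⁰ + 4.640×10⁹ = 1.525×10¹⁰ K⁴.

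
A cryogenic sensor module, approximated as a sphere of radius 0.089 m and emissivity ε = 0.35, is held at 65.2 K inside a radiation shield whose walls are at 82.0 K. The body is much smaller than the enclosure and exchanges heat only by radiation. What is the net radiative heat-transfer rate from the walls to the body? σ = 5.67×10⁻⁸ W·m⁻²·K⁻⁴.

For a small grey body in a large enclosure: P_net = εσA(T_body⁴ − T_wall⁴).
A = 4πr² = 0.09954 m²; T_body⁴ − T_wall⁴ = 1.807×10⁷ − 4.521×10⁷ = -2.714×10⁷ K⁴.
|P_net| = 0.35·5.67×10⁻⁸·0.09954·2.714×10⁷.

P_net ≈ 0.0536 W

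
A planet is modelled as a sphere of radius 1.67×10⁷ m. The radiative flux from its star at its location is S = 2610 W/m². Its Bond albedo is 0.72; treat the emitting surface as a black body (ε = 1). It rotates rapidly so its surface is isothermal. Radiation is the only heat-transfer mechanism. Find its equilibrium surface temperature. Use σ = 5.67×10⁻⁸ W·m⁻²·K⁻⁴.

T ≈ 238 K

At equilibrium, absorbed power = emitted power.
Absorbing cross-section = πr² = 8.762×10¹⁴ m²; emitting surface = 4πr² = 3.505×10¹⁵ m² (ratio 4).
(1−a)S·A_cross = εσ·A_surf·T⁴  ⇒  T⁴ = (1−a)S/(4σ).
T⁴ = 0.280·2610/(4·5.67×10⁻⁸) = 3.222×10⁹ K⁴.
T = (3.222×10⁹)^(1/4).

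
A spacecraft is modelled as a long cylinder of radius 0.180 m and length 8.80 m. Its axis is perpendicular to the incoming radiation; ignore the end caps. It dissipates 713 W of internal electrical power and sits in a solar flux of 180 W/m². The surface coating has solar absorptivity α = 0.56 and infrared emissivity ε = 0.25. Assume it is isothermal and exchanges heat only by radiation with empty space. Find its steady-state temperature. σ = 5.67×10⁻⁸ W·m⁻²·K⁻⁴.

T ≈ 292 K

At steady state, absorbed solar power + internal power = radiated power.
Absorbed: α·S·A_cross = 0.56·180·3.168 = 319.3 W (cross-section 2rL).
Total input = 319.3 + 713 = 1032 W.
Radiated: εσ·A_surf·T⁴ with A_surf = 2πrL = 9.953 m².
T⁴ = 1032/(0.25·5.67×10⁻⁸·9.953) = 7.317×10⁹ K⁴.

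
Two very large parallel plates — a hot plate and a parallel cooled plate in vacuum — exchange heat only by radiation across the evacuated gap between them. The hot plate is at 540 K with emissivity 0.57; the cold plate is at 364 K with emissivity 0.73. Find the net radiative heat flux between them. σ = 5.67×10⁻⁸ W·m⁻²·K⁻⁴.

q ≈ 1800 W/m²

For two infinite grey parallel plates, q = σ(T₁⁴ − T₂⁴)/(1/ε₁ + 1/ε₂ − 1).
T₁⁴ − T₂⁴ = 8.503×10¹⁰ − 1.756×10¹⁰ = 6.748×10¹⁰ K⁴.
1/ε₁ + 1/ε₂ − 1 = 1.754 + 1.370 − 1 = 2.124.
q = 5.67×10⁻⁸ × 6.748×10¹⁰ / 2.124.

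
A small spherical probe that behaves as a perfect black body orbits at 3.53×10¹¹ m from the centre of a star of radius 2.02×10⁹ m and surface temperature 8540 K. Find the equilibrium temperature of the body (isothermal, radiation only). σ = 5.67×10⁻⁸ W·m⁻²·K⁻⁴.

The star's surface emits σT_*⁴; at distance d the flux is S = σT_*⁴(R_*/d)².
S = 5.67×10⁻⁸·(8540)⁴·(2.02×10⁹/3.53×10¹¹)² = 9876 W/m².
For an isothermal sphere T⁴ = (1−a)S/(4σ) = 4.354×10¹⁰ K⁴.

T ≈ 457 K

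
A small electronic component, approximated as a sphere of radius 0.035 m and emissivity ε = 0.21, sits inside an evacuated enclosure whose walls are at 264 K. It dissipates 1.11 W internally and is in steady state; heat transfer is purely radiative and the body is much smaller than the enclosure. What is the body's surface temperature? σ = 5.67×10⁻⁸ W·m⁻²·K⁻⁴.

For a small grey body in a large enclosure, net radiated power = εσA(T⁴ − T_w⁴).
Steady state: P = εσA(T⁴ − T_w⁴) with A = 4πr² = 0.01539 m².
T⁴ = P/(εσA) + T_w⁴ = 1.11/(0.21·5.67×10⁻⁸·0.01539) + (264)⁴
    = 6.056×10⁹ + 4.858×10⁹ = 1.091×10¹⁰ K⁴.

T ≈ 323 K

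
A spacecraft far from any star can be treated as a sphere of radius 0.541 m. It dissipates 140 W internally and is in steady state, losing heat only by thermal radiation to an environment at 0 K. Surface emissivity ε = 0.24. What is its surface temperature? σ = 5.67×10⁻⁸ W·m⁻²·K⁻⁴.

Steady state: internal power = radiated power, P = εσA T⁴.
Radiating area A = 4πr² = 3.678 m².
T⁴ = P/(εσA) = 140/(0.24·5.67×10⁻⁸·3.678) = 2.797×10⁹ K⁴.
T = (2.797×10⁹)^(1/4).

T ≈ 230 K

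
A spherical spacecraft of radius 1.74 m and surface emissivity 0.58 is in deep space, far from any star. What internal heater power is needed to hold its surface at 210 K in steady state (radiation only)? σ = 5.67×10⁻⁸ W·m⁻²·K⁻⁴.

P ≈ 2430 W

P = εσ·4πr²·T⁴.
4πr² = 38.05 m²; T⁴ = 1.945×10⁹ K⁴.
P = 0.58·5.67×10⁻⁸·38.05·1.945×10⁹.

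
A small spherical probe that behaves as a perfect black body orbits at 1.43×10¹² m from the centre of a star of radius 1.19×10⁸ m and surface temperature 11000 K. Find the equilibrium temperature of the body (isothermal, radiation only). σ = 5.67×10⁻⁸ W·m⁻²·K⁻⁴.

The star's surface emits σT_*⁴; at distance d the flux is S = σT_*⁴(R_*/d)².
S = 5.67×10⁻⁸·(11000)⁴·(1.19×10⁸/1.43×10¹²)² = 5.749 W/m².
For an isothermal sphere T⁴ = (1−a)S/(4σ) = 2.535×10⁷ K⁴.

T ≈ 71.0 K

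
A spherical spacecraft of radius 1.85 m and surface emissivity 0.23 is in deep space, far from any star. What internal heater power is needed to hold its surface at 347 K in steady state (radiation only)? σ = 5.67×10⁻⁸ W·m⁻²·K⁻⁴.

P = εσ·4πr²·T⁴.
4πr² = 43.01 m²; T⁴ = 1.450×10¹⁰ K⁴.
P = 0.23·5.67×10⁻⁸·43.01·1.450×10¹⁰.

P ≈ 8130 W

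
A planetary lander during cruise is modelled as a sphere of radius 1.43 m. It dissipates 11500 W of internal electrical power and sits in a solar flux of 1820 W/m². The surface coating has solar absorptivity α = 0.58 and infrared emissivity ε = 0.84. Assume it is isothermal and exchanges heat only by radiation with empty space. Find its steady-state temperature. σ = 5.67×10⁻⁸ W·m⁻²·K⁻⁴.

At steady state, absorbed solar power + internal power = radiated power.
Absorbed: α·S·A_cross = 0.58·1820·6.424 = 6781 W (cross-section πr²).
Total input = 6781 + 11500 = 18280 W.
Radiated: εσ·A_surf·T⁴ with A_surf = 4πr² = 25.70 m².
T⁴ = 18280/(0.84·5.67×10⁻⁸·25.70) = 1.494×10¹⁰ K⁴.

T ≈ 350 K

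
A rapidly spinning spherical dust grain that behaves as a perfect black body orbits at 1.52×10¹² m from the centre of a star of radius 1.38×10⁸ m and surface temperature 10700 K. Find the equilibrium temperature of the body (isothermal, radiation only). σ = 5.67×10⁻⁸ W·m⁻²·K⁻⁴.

T ≈ 72.1 K

The star's surface emits σT_*⁴; at distance d the flux is S = σT_*⁴(R_*/d)².
S = 5.67×10⁻⁸·(10700)⁴·(1.38×10⁸/1.52×10¹²)² = 6.126 W/m².
For an isothermal sphere T⁴ = (1−a)S/(4σ) = 2.701×10⁷ K⁴.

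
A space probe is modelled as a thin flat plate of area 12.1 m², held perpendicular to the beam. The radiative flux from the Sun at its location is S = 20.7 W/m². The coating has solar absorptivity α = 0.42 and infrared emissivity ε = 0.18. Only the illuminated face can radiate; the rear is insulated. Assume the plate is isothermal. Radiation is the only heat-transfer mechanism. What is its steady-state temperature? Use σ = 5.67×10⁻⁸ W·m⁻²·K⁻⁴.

At equilibrium, absorbed power = emitted power.
Absorbing cross-section = A = 12.10 m²; emitting surface = A = 12.10 m² (ratio 1).
αS·A_cross = εσ·A_surf·T⁴  ⇒  T⁴ = αS/(ε·1σ).
T⁴ = 0.420·20.7/(0.18·1·5.67×10⁻⁸) = 8.519×10⁸ K⁴.
T = (8.519×10⁸)^(1/4).

T ≈ 171 K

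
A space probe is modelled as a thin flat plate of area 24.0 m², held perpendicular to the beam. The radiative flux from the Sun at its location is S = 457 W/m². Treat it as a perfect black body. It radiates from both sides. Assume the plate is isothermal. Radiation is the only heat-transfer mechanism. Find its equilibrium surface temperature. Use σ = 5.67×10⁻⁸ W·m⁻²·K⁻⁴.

At equilibrium, absorbed power = emitted power.
Absorbing cross-section = A = 24.00 m²; emitting surface = 2A = 48.00 m² (ratio 2).
S·A_cross = εσ·A_surf·T⁴  ⇒  T⁴ = S/(2σ).
T⁴ = 1.00·457/(2·5.67×10⁻⁸) = 4.030×10⁹ K⁴.
T = (4.030×10⁹)^(1/4).

T ≈ 252 K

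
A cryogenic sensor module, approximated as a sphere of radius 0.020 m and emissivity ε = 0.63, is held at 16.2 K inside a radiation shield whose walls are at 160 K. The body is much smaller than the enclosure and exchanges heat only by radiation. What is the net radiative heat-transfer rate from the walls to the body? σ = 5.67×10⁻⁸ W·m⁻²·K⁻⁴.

P_net ≈ 0.118 W

For a small grey body in a large enclosure: P_net = εσA(T_body⁴ − T_wall⁴).
A = 4πr² = 0.005027 m²; T_body⁴ − T_wall⁴ = 68870 − 6.554×10⁸ = -6.553×10⁸ K⁴.
|P_net| = 0.63·5.67×10⁻⁸·0.005027·6.553×10⁸.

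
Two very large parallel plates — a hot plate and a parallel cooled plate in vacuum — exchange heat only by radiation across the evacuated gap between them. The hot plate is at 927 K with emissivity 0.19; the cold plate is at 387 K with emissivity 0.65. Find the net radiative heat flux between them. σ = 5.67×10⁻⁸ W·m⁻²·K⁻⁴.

q ≈ 7000 W/m²

For two infinite grey parallel plates, q = σ(T₁⁴ − T₂⁴)/(1/ε₁ + 1/ε₂ − 1).
T₁⁴ − T₂⁴ = 7.384×10¹¹ − 2.243×10¹⁰ = 7.160×10¹¹ K⁴.
1/ε₁ + 1/ε₂ − 1 = 5.263 + 1.538 − 1 = 5.802.
q = 5.67×10⁻⁸ × 7.160×10¹¹ / 5.802.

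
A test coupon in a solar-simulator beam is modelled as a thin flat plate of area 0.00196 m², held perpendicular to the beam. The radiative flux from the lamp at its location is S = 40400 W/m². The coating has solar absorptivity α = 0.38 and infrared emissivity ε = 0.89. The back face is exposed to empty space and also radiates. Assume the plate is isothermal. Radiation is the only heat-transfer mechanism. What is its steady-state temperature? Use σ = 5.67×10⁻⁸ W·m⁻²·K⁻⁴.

At equilibrium, absorbed power = emitted power.
Absorbing cross-section = A = 0.001960 m²; emitting surface = 2A = 0.003920 m² (ratio 2).
αS·A_cross = εσ·A_surf·T⁴  ⇒  T⁴ = αS/(ε·2σ).
T⁴ = 0.380·40400/(0.89·2·5.67×10⁻⁸) = 1.521×10¹¹ K⁴.
T = (1.521×10¹¹)^(1/4).

T ≈ 625 K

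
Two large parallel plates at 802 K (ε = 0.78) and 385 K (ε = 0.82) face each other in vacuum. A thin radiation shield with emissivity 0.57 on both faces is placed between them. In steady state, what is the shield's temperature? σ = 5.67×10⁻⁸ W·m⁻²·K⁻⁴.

T_s ≈ 681 K

In steady state the net flux on the hot side equals that on the cold side.
σ(T₁⁴−T_s⁴)/D₁ = σ(T_s⁴−T₂⁴)/D₂, with D₁ = 1/ε₁+1/ε_s−1 = 2.036, D₂ = 1/ε_s+1/ε₂−1 = 1.974.
Solve for T_s⁴: T_s⁴ = (D₂·T₁⁴ + D₁·T₂⁴)/(D₁+D₂) = 2.148×10¹¹ K⁴.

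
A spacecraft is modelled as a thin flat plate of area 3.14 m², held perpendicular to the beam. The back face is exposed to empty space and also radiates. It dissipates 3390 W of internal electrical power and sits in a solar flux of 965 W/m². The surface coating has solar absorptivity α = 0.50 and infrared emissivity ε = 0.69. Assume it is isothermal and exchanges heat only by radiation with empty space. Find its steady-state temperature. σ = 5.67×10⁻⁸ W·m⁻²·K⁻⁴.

At steady state, absorbed solar power + internal power = radiated power.
Absorbed: α·S·A_cross = 0.50·965·3.140 = 1515 W (cross-section A).
Total input = 1515 + 3390 = 4905 W.
Radiated: εσ·A_surf·T⁴ with A_surf = 2A = 6.280 m².
T⁴ = 4905/(0.69·5.67×10⁻⁸·6.280) = 1.996×10¹⁰ K⁴.

T ≈ 376 K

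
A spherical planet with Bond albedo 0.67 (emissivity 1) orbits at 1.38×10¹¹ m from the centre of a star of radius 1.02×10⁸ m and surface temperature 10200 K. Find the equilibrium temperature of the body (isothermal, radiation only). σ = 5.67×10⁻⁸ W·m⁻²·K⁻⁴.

T ≈ 149 K

The star's surface emits σT_*⁴; at distance d the flux is S = σT_*⁴(R_*/d)².
S = 5.67×10⁻⁸·(10200)⁴·(1.02×10⁸/1.38×10¹¹)² = 335.3 W/m².
For an isothermal sphere T⁴ = (1−a)S/(4σ) = 4.879×10⁸ K⁴.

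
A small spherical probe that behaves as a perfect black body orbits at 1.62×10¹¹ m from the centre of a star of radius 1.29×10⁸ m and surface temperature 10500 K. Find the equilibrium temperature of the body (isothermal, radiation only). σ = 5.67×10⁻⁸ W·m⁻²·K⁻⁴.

T ≈ 210 K

The star's surface emits σT_*⁴; at distance d the flux is S = σT_*⁴(R_*/d)².
S = 5.67×10⁻⁸·(10500)⁴·(1.29×10⁸/1.62×10¹¹)² = 437.0 W/m².
For an isothermal sphere T⁴ = (1−a)S/(4σ) = 1.927×10⁹ K⁴.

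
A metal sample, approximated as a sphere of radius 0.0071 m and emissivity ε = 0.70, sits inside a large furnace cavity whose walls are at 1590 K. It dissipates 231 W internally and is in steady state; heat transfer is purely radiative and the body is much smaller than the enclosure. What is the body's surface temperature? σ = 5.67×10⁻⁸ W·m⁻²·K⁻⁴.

For a small grey body in a large enclosure, net radiated power = εσA(T⁴ − T_w⁴).
Steady state: P = εσA(T⁴ − T_w⁴) with A = 4πr² = 6.335×10⁻⁴ m².
T⁴ = P/(εσA) + T_w⁴ = 231/(0.70·5.67×10⁻⁸·6.335×10⁻⁴) + (1590)⁴
    = 9.188×10¹² + 6.391×10¹² = 1.558×10¹³ K⁴.

T ≈ 1990 K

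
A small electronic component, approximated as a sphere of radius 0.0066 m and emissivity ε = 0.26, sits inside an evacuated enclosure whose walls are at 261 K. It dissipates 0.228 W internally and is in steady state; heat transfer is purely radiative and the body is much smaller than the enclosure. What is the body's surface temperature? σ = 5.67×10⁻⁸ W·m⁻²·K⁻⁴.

T ≈ 426 K

For a small grey body in a large enclosure, net radiated power = εσA(T⁴ − T_w⁴).
Steady state: P = εσA(T⁴ − T_w⁴) with A = 4πr² = 5.474×10⁻⁴ m².
T⁴ = P/(εσA) + T_w⁴ = 0.228/(0.26·5.67×10⁻⁸·5.474×10⁻⁴) + (261)⁴
    = 2.825×10¹⁰ + 4.640×10⁹ = 3.289×10¹⁰ K⁴.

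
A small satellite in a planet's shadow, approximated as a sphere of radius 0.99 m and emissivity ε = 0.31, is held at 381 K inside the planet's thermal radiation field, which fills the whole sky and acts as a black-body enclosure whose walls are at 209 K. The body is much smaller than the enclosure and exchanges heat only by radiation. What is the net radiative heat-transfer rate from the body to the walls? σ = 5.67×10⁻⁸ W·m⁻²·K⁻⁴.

For a small grey body in a large enclosure: P_net = εσA(T_body⁴ − T_wall⁴).
A = 4πr² = 12.32 m²; T_body⁴ − T_wall⁴ = 2.107×10¹⁰ − 1.908×10⁹ = 1.916×10¹⁰ K⁴.
|P_net| = 0.31·5.67×10⁻⁸·12.32·1.916×10¹⁰.

P_net ≈ 4150 W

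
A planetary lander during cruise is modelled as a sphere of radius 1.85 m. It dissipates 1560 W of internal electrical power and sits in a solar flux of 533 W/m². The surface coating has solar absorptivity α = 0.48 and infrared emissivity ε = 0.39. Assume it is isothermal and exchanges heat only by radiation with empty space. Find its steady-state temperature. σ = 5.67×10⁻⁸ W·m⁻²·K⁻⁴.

At steady state, absorbed solar power + internal power = radiated power.
Absorbed: α·S·A_cross = 0.48·533·10.75 = 2751 W (cross-section πr²).
Total input = 2751 + 1560 = 4311 W.
Radiated: εσ·A_surf·T⁴ with A_surf = 4πr² = 43.01 m².
T⁴ = 4311/(0.39·5.67×10⁻⁸·43.01) = 4.533×10⁹ K⁴.

T ≈ 259 K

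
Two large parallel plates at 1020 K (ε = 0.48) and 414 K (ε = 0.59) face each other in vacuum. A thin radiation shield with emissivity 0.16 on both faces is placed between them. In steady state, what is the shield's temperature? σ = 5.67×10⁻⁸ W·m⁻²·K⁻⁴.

In steady state the net flux on the hot side equals that on the cold side.
σ(T₁⁴−T_s⁴)/D₁ = σ(T_s⁴−T₂⁴)/D₂, with D₁ = 1/ε₁+1/ε_s−1 = 7.333, D₂ = 1/ε_s+1/ε₂−1 = 6.945.
Solve for T_s⁴: T_s⁴ = (D₂·T₁⁴ + D₁·T₂⁴)/(D₁+D₂) = 5.416×10¹¹ K⁴.

T_s ≈ 858 K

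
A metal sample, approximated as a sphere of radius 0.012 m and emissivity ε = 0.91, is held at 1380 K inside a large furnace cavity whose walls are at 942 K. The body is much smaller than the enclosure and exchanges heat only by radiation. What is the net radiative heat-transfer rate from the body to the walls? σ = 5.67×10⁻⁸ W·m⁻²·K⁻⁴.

For a small grey body in a large enclosure: P_net = εσA(T_body⁴ − T_wall⁴).
A = 4πr² = 0.001810 m²; T_body⁴ − T_wall⁴ = 3.627×10¹² − 7.874×10¹¹ = 2.839×10¹² K⁴.
|P_net| = 0.91·5.67×10⁻⁸·0.001810·2.839×10¹².

P_net ≈ 265 W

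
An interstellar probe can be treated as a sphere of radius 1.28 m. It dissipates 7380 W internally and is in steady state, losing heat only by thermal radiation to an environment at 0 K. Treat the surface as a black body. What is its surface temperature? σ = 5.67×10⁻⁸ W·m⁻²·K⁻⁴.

Steady state: internal power = radiated power, P = εσA T⁴.
Radiating area A = 4πr² = 20.59 m².
T⁴ = P/(εσA) = 7380/(1.0·5.67×10⁻⁸·20.59) = 6.322×10⁹ K⁴.
T = (6.322×10⁹)^(1/4).

T ≈ 282 K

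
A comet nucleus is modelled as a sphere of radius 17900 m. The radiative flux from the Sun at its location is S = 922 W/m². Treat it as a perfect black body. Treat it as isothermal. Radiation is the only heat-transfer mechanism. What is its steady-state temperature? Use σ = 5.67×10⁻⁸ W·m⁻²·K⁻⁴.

T ≈ 253 K

At equilibrium, absorbed power = emitted power.
Absorbing cross-section = πr² = 1.007×10⁹ m²; emitting surface = 4πr² = 4.026×10⁹ m² (ratio 4).
S·A_cross = εσ·A_surf·T⁴  ⇒  T⁴ = S/(4σ).
T⁴ = 1.00·922/(4·5.67×10⁻⁸) = 4.065×10⁹ K⁴.
T = (4.065×10⁹)^(1/4).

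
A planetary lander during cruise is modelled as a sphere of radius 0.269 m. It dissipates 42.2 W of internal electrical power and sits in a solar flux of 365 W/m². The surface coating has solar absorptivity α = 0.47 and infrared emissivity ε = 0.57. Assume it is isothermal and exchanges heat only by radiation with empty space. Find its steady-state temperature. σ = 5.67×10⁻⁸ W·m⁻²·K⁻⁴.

At steady state, absorbed solar power + internal power = radiated power.
Absorbed: α·S·A_cross = 0.47·365·0.2273 = 39.00 W (cross-section πr²).
Total input = 39.00 + 42.2 = 81.20 W.
Radiated: εσ·A_surf·T⁴ with A_surf = 4πr² = 0.9093 m².
T⁴ = 81.20/(0.57·5.67×10⁻⁸·0.9093) = 2.763×10⁹ K⁴.

T ≈ 229 K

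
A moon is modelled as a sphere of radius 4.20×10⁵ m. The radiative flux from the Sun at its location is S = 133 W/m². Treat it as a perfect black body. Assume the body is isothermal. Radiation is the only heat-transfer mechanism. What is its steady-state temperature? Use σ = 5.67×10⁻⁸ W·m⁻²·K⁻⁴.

T ≈ 156 K

At equilibrium, absorbed power = emitted power.
Absorbing cross-section = πr² = 5.542×10¹¹ m²; emitting surface = 4πr² = 2.217×10¹² m² (ratio 4).
S·A_cross = εσ·A_surf·T⁴  ⇒  T⁴ = S/(4σ).
T⁴ = 1.00·133/(4·5.67×10⁻⁸) = 5.864×10⁸ K⁴.
T = (5.864×10⁸)^(1/4).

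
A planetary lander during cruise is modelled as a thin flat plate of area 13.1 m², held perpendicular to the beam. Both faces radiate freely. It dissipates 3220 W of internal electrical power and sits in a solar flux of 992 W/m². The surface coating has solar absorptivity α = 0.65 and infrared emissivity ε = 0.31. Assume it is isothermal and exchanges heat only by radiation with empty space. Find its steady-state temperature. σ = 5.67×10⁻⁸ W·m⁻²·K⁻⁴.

T ≈ 399 K

At steady state, absorbed solar power + internal power = radiated power.
Absorbed: α·S·A_cross = 0.65·992·13.10 = 8447 W (cross-section A).
Total input = 8447 + 3220 = 11670 W.
Radiated: εσ·A_surf·T⁴ with A_surf = 2A = 26.20 m².
T⁴ = 11670/(0.31·5.67×10⁻⁸·26.20) = 2.533×10¹⁰ K⁴.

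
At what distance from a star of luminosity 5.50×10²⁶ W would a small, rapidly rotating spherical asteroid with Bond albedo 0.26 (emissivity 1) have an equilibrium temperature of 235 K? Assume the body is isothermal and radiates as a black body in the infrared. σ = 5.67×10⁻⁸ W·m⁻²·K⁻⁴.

d ≈ 2.16×10¹¹ m

For an isothermal black-emitting sphere, (1−a)S·πr² = σ·4πr²·T⁴ ⇒ S = 4σT⁴/(1−a).
S = 4·5.67×10⁻⁸·(235)⁴/0.740 = 934.7 W/m².
Flux falls as S = L/(4πd²), so d = √(L/(4πS)) = √(5.50×10²⁶/(4π·934.7)).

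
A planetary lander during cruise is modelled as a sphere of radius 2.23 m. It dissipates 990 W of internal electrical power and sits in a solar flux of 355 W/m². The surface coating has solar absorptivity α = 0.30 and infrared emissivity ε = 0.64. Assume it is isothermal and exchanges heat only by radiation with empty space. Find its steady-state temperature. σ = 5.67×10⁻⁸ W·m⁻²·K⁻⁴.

T ≈ 185 K

At steady state, absorbed solar power + internal power = radiated power.
Absorbed: α·S·A_cross = 0.30·355·15.62 = 1664 W (cross-section πr²).
Total input = 1664 + 990 = 2654 W.
Radiated: εσ·A_surf·T⁴ with A_surf = 4πr² = 62.49 m².
T⁴ = 2654/(0.64·5.67×10⁻⁸·62.49) = 1.170×10⁹ K⁴.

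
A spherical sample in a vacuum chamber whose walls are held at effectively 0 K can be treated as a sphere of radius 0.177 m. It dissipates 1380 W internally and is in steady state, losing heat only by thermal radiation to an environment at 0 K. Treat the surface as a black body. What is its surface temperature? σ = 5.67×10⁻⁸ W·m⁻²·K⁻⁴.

T ≈ 499 K

Steady state: internal power = radiated power, P = εσA T⁴.
Radiating area A = 4πr² = 0.3937 m².
T⁴ = P/(εσA) = 1380/(1.0·5.67×10⁻⁸·0.3937) = 6.182×10¹⁰ K⁴.
T = (6.182×10¹⁰)^(1/4).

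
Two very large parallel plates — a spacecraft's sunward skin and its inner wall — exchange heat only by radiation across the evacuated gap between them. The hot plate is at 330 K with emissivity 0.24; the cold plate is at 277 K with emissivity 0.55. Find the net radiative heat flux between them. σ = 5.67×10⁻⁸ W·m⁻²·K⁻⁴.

q ≈ 67.9 W/m²

For two infinite grey parallel plates, q = σ(T₁⁴ − T₂⁴)/(1/ε₁ + 1/ε₂ − 1).
T₁⁴ − T₂⁴ = 1.186×10¹⁰ − 5.887×10⁹ = 5.972×10⁹ K⁴.
1/ε₁ + 1/ε₂ − 1 = 4.167 + 1.818 − 1 = 4.985.
q = 5.67×10⁻⁸ × 5.972×10⁹ / 4.985.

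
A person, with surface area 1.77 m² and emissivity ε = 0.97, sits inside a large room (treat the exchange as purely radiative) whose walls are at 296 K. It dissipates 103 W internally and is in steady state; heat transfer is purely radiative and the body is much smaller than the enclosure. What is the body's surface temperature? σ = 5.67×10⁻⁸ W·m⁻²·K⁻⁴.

For a small grey body in a large enclosure, net radiated power = εσA(T⁴ − T_w⁴).
Steady state: P = εσA(T⁴ − T_w⁴) with A = 1.77 m².
T⁴ = P/(εσA) + T_w⁴ = 103/(0.97·5.67×10⁻⁸·1.770) + (296)⁴
    = 1.058×10⁹ + 7.677×10⁹ = 8.735×10⁹ K⁴.

T ≈ 306 K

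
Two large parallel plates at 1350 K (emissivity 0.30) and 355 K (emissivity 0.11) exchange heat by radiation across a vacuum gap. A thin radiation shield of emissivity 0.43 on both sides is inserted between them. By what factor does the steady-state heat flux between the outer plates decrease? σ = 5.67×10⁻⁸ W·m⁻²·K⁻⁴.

Without shield: q₀ = σΔ(T⁴)/(1/ε₁+1/ε₂−1) with denominator 11.42.
With shield the two gaps are in series; the resistances add: (1/ε₁+1/ε_s−1)+(1/ε_s+1/ε₂−1) = 4.659+10.42 = 15.08.
Heat-flux ratio q₀/q = 15.08/11.42.

factor ≈ 1.32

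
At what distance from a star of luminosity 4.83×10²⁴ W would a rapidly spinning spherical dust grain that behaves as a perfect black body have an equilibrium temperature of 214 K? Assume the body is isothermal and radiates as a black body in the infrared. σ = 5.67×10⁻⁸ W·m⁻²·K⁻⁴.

d ≈ 2.84×10¹⁰ m

For an isothermal black-emitting sphere, (1−a)S·πr² = σ·4πr²·T⁴ ⇒ S = 4σT⁴/(1−a).
S = 4·5.67×10⁻⁸·(214)⁴/1.00 = 475.7 W/m².
Flux falls as S = L/(4πd²), so d = √(L/(4πS)) = √(4.83×10²⁴/(4π·475.7)).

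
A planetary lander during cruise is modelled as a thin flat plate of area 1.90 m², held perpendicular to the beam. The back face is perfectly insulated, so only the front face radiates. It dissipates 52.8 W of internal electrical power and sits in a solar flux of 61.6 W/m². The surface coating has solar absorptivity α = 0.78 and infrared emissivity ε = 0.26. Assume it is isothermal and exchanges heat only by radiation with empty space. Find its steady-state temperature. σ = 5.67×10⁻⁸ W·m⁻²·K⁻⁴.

T ≈ 268 K

At steady state, absorbed solar power + internal power = radiated power.
Absorbed: α·S·A_cross = 0.78·61.6·1.900 = 91.29 W (cross-section A).
Total input = 91.29 + 52.8 = 144.1 W.
Radiated: εσ·A_surf·T⁴ with A_surf = A = 1.900 m².
T⁴ = 144.1/(0.26·5.67×10⁻⁸·1.900) = 5.144×10⁹ K⁴.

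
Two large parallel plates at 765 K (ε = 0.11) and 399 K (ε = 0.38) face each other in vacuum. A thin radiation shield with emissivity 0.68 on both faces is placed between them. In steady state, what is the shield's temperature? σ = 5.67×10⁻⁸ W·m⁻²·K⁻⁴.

In steady state the net flux on the hot side equals that on the cold side.
σ(T₁⁴−T_s⁴)/D₁ = σ(T_s⁴−T₂⁴)/D₂, with D₁ = 1/ε₁+1/ε_s−1 = 9.561, D₂ = 1/ε_s+1/ε₂−1 = 3.102.
Solve for T_s⁴: T_s⁴ = (D₂·T₁⁴ + D₁·T₂⁴)/(D₁+D₂) = 1.030×10¹¹ K⁴.

T_s ≈ 567 K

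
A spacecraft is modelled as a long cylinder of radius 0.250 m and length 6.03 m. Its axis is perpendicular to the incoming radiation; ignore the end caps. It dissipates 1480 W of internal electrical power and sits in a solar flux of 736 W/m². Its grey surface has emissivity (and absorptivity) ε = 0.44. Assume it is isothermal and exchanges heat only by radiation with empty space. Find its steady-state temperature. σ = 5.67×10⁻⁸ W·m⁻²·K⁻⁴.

At steady state, absorbed solar power + internal power = radiated power.
Absorbed: α·S·A_cross = 0.44·736·3.015 = 976.4 W (cross-section 2rL).
Total input = 976.4 + 1480 = 2456 W.
Radiated: εσ·A_surf·T⁴ with A_surf = 2πrL = 9.472 m².
T⁴ = 2456/(0.44·5.67×10⁻⁸·9.472) = 1.039×10¹⁰ K⁴.

T ≈ 319 K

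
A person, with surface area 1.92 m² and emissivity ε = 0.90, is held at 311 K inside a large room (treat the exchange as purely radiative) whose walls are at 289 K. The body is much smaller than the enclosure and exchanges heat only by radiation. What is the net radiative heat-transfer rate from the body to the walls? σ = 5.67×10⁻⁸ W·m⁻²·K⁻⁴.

P_net ≈ 233 W

For a small grey body in a large enclosure: P_net = εσA(T_body⁴ − T_wall⁴).
A = 1.92 m²; T_body⁴ − T_wall⁴ = 9.355×10⁹ − 6.976×10⁹ = 2.379×10⁹ K⁴.
|P_net| = 0.90·5.67×10⁻⁸·1.920·2.379×10⁹.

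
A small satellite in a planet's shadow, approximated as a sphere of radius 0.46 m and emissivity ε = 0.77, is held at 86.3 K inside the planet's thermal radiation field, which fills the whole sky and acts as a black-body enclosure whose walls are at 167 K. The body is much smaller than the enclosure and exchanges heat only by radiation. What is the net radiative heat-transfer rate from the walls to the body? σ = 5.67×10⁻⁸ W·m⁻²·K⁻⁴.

P_net ≈ 83.9 W

For a small grey body in a large enclosure: P_net = εσA(T_body⁴ − T_wall⁴).
A = 4πr² = 2.659 m²; T_body⁴ − T_wall⁴ = 5.547×10⁷ − 7.778×10⁸ = -7.223×10⁸ K⁴.
|P_net| = 0.77·5.67×10⁻⁸·2.659·7.223×10⁸.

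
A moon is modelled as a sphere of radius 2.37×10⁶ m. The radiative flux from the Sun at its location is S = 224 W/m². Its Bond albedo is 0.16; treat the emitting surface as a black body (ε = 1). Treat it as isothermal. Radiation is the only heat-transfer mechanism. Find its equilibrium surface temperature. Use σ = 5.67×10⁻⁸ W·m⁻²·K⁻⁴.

At equilibrium, absorbed power = emitted power.
Absorbing cross-section = πr² = 1.765×10¹³ m²; emitting surface = 4πr² = 7.058×10¹³ m² (ratio 4).
(1−a)S·A_cross = εσ·A_surf·T⁴  ⇒  T⁴ = (1−a)S/(4σ).
T⁴ = 0.840·224/(4·5.67×10⁻⁸) = 8.296×10⁸ K⁴.
T = (8.296×10⁸)^(1/4).

T ≈ 170 K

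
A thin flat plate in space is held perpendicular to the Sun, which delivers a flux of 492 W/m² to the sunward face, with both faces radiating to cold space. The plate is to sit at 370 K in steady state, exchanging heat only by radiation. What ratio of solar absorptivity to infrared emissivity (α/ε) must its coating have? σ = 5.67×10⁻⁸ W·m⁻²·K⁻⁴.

Balance: αS·A = εσ·2A·T⁴ ⇒ α/ε = 2σT⁴/S.
α/ε = 2·5.67×10⁻⁸·(370)⁴/492 = 2·5.67×10⁻⁸·1.874×10¹⁰/492.

α/ε ≈ 4.32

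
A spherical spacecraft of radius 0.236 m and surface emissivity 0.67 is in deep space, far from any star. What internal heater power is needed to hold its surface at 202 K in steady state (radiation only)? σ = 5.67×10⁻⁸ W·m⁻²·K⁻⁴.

P = εσ·4πr²·T⁴.
4πr² = 0.6999 m²; T⁴ = 1.665×10⁹ K⁴.
P = 0.67·5.67×10⁻⁸·0.6999·1.665×10⁹.

P ≈ 44.3 W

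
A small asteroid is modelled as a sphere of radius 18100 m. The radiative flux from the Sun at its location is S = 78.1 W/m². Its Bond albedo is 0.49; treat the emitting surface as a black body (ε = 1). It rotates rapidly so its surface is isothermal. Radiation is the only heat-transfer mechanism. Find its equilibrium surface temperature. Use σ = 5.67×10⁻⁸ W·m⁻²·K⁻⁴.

At equilibrium, absorbed power = emitted power.
Absorbing cross-section = πr² = 1.029×10⁹ m²; emitting surface = 4πr² = 4.117×10⁹ m² (ratio 4).
(1−a)S·A_cross = εσ·A_surf·T⁴  ⇒  T⁴ = (1−a)S/(4σ).
T⁴ = 0.510·78.1/(4·5.67×10⁻⁸) = 1.756×10⁸ K⁴.
T = (1.756×10⁸)^(1/4).

T ≈ 115 K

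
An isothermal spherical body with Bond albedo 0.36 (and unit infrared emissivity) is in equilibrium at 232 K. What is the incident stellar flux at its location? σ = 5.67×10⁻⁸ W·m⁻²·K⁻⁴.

(1−a)S·πr² = σ·4πr²·T⁴ ⇒ S = 4σT⁴/(1−a).
S = 4·5.67×10⁻⁸·2.897×10⁹/0.640.

S ≈ 1030 W/m²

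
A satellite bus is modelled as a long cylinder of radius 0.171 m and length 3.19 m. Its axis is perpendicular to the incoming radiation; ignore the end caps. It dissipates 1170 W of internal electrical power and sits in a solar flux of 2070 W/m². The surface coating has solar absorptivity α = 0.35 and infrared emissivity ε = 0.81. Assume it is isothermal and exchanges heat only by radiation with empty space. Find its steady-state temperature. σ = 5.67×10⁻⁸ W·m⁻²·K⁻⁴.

T ≈ 334 K

At steady state, absorbed solar power + internal power = radiated power.
Absorbed: α·S·A_cross = 0.35·2070·1.091 = 790.4 W (cross-section 2rL).
Total input = 790.4 + 1170 = 1960 W.
Radiated: εσ·A_surf·T⁴ with A_surf = 2πrL = 3.427 m².
T⁴ = 1960/(0.81·5.67×10⁻⁸·3.427) = 1.245×10¹⁰ K⁴.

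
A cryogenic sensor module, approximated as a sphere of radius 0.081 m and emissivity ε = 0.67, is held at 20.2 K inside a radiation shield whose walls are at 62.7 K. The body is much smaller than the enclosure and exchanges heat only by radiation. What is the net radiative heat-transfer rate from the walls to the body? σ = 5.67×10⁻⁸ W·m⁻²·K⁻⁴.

P_net ≈ 0.0479 W

For a small grey body in a large enclosure: P_net = εσA(T_body⁴ − T_wall⁴).
A = 4πr² = 0.08245 m²; T_body⁴ − T_wall⁴ = 1.665×10⁵ − 1.546×10⁷ = -1.529×10⁷ K⁴.
|P_net| = 0.67·5.67×10⁻⁸·0.08245·1.529×10⁷.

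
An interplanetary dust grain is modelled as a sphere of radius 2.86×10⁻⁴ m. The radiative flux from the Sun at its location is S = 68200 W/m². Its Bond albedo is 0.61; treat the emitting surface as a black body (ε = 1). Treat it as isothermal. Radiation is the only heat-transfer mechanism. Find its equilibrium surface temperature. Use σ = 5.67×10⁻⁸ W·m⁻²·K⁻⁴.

At equilibrium, absorbed power = emitted power.
Absorbing cross-section = πr² = 2.570×10⁻⁷ m²; emitting surface = 4πr² = 1.028×10⁻⁶ m² (ratio 4).
(1−a)S·A_cross = εσ·A_surf·T⁴  ⇒  T⁴ = (1−a)S/(4σ).
T⁴ = 0.390·68200/(4·5.67×10⁻⁸) = 1.173×10¹¹ K⁴.
T = (1.173×10¹¹)^(1/4).

T ≈ 585 K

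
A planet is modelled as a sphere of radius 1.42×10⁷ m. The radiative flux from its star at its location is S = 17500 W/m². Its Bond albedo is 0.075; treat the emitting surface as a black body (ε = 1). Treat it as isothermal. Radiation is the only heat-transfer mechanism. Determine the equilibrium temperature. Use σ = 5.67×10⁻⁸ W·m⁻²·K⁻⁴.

At equilibrium, absorbed power = emitted power.
Absorbing cross-section = πr² = 6.335×10¹⁴ m²; emitting surface = 4πr² = 2.534×10¹⁵ m² (ratio 4).
(1−a)S·A_cross = εσ·A_surf·T⁴  ⇒  T⁴ = (1−a)S/(4σ).
T⁴ = 0.925·17500/(4·5.67×10⁻⁸) = 7.137×10¹⁰ K⁴.
T = (7.137×10¹⁰)^(1/4).

T ≈ 517 K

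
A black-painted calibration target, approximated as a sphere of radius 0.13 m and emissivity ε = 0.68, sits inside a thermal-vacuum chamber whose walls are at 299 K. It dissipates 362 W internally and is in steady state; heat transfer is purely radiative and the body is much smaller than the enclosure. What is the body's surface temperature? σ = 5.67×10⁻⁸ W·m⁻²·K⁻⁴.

For a small grey body in a large enclosure, net radiated power = εσA(T⁴ − T_w⁴).
Steady state: P = εσA(T⁴ − T_w⁴) with A = 4πr² = 0.2124 m².
T⁴ = P/(εσA) + T_w⁴ = 362/(0.68·5.67×10⁻⁸·0.2124) + (299)⁴
    = 4.421×10¹⁰ + 7.993×10⁹ = 5.220×10¹⁰ K⁴.

T ≈ 478 K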